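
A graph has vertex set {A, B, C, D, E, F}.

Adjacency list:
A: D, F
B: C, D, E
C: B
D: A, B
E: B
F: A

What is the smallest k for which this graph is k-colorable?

2

B and D are adjacent, so at least 2 colors are needed.
2 colors suffice: color 1 → {A, B}; color 2 → {C, D, E, F}. No two adjacent vertices share a color.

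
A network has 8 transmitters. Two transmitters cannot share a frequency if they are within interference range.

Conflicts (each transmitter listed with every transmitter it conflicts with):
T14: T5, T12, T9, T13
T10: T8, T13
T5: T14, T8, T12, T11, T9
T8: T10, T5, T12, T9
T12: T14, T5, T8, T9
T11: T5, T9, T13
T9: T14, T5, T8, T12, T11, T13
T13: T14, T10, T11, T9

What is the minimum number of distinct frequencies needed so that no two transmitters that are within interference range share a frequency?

T5, T8, T12, T9 are mutually in conflict, so at least 4 frequencies are needed.
4 frequencies suffice: frequency 1 → {T10, T9}; frequency 2 → {T5, T13}; frequency 3 → {T14, T8, T11}; frequency 4 → {T12}. Every pair that conflicts lands in different frequencies.

4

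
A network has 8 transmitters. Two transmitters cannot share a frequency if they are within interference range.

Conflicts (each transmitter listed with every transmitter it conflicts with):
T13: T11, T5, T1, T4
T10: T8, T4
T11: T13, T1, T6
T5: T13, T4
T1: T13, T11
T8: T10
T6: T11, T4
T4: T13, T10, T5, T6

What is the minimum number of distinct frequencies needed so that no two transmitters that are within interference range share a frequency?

3

T13, T5, T4 are mutually in conflict, so at least 3 frequencies are needed.
3 frequencies suffice: frequency 1 → {T11, T8, T4}; frequency 2 → {T13, T10, T6}; frequency 3 → {T5, T1}. Each listed conflict is separated.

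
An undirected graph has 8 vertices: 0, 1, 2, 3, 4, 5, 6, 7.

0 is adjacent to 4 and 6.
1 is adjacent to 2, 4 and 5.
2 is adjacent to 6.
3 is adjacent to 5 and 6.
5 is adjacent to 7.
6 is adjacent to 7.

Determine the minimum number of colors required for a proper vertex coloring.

3

The cycle 1-5-3-6-2-1 has odd length 5, so it cannot be 2-colored; at least 3 colors are needed.
3 colors suffice: color red → {1, 6}; color blue → {0, 2, 5}; color green → {3, 4, 7}. Every edge joins two different colors.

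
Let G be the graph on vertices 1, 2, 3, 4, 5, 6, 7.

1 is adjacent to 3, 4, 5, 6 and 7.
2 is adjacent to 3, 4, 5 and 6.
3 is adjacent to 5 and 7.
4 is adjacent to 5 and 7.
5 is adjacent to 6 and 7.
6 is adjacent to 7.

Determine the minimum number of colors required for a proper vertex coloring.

4

1, 3, 5, 7 are mutually adjacent (a clique of size 4), so at least 4 colors are needed.
A valid assignment using 4 colors: 1=c, 2=b, 3=d, 4=d, 5=a, 6=d, 7=b. Each edge has distinct colors on its endpoints.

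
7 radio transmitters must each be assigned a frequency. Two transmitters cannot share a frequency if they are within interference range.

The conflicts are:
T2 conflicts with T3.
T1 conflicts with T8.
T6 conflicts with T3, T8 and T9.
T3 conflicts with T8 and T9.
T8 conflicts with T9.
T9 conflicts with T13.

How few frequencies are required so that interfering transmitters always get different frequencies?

T6, T3, T8, T9 are mutually in conflict, so at least 4 frequencies are needed.
Using 4 frequencies: T2=1, T1=1, T6=4, T3=3, T8=2, T9=1, T13=2. No two conflicting transmitters share a frequency.

4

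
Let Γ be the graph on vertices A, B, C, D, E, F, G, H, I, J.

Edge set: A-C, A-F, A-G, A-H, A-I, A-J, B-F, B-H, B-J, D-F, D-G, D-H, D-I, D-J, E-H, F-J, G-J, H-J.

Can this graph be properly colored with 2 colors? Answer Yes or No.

A, G, J are mutually adjacent, so at least 3 colors are needed.
So 2 colors are not enough.

No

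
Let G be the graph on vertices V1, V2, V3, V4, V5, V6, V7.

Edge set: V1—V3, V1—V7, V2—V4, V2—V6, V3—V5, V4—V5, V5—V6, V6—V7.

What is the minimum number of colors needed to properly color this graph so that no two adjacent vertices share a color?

The cycle V6-V7-V1-V3-V5-V6 has odd length 5, so it cannot be 2-colored; at least 3 colors are needed.
One proper 3-coloring: V1=1, V2=1, V3=2, V4=2, V5=1, V6=2, V7=3. No two adjacent vertices share a color.

3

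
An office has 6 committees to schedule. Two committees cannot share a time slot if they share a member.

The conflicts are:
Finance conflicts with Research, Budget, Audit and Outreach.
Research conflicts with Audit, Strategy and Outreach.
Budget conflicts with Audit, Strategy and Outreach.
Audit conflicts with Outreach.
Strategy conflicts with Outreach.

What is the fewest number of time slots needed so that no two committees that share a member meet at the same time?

Finance, Budget, Audit, Outreach all conflict with each other, so at least 4 time slots are needed.
4 time slots suffice: Finance=4, Research=2, Budget=2, Audit=3, Strategy=3, Outreach=1. Each listed conflict is separated.

4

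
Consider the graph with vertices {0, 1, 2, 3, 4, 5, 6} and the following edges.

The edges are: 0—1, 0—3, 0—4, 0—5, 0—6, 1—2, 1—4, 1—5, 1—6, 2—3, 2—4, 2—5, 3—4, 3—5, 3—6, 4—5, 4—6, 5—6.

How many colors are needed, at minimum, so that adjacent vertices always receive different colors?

0, 3, 4, 5, 6 form a clique, so at least 5 colors are needed.
5 colors suffice: color a → {5}; color b → {4}; color c → {1, 3}; color d → {0, 2}; color e → {6}. No two adjacent vertices share a color.

5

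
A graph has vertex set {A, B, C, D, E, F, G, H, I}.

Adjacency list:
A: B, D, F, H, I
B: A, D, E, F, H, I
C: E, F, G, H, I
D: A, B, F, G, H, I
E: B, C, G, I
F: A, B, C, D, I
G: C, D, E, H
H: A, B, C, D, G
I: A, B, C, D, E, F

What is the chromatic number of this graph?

5

A, B, D, F, I form a clique, so at least 5 colors are needed.
A valid assignment using 5 colors: A=purple, B=green, C=blue, D=blue, E=yellow, F=yellow, G=green, H=red, I=red. No two adjacent vertices share a color.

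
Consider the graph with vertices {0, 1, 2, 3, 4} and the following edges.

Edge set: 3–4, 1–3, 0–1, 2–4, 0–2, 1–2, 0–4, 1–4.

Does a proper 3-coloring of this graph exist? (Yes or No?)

No

0, 1, 2, 4 form a clique, so at least 4 colors are needed.
So 3 colors are not enough.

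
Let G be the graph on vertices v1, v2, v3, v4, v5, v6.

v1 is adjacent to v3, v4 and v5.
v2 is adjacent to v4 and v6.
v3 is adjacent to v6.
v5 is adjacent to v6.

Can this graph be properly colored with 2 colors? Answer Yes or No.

No

The cycle v4-v1-v3-v6-v2-v4 has odd length 5, so it cannot be 2-colored; at least 3 colors are needed.
So 2 colors are not enough.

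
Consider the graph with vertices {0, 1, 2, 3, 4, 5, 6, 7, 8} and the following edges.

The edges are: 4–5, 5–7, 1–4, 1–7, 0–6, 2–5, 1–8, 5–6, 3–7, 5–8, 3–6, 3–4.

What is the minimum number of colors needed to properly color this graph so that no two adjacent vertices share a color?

2

2 and 5 are adjacent, so at least 2 colors are needed.
2 colors suffice: 0=red, 1=red, 2=blue, 3=red, 4=blue, 5=red, 6=blue, 7=blue, 8=blue. Each edge has distinct colors on its endpoints.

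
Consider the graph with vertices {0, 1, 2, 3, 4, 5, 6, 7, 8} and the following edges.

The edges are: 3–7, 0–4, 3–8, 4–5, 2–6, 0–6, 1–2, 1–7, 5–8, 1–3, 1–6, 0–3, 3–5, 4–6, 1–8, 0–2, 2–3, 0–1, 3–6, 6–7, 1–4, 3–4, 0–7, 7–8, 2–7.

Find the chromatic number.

0, 1, 2, 3, 6, 7 are pairwise adjacent (a clique of size 6), so at least 6 colors are needed.
A valid assignment using 6 colors: 0=c, 1=b, 2=f, 3=a, 4=e, 5=b, 6=d, 7=e, 8=c. Every edge joins two different colors.

6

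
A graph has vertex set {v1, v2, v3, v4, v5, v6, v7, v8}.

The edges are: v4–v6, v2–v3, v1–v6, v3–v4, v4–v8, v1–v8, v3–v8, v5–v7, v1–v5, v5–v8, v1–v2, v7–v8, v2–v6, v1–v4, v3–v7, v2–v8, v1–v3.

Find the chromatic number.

v1, v3, v4, v8 form a clique, so at least 4 colors are needed.
4 colors suffice: v1=2, v2=4, v3=3, v4=4, v5=3, v6=1, v7=2, v8=1. Every edge joins two different colors.

4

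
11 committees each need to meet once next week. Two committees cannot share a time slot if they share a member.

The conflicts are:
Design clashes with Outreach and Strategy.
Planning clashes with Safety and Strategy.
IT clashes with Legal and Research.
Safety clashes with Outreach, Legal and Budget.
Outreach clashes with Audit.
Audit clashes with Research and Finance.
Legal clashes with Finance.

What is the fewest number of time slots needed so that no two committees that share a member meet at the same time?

The cycle Audit-Outreach-Safety-Legal-Finance-Audit has odd length 5, so it cannot be 2-colored; at least 3 time slots are needed.
3 time slots suffice: time slot 1 → {Design, IT, Safety, Audit}; time slot 2 → {Planning, Outreach, Legal, Research, Budget}; time slot 3 → {Strategy, Finance}. Each listed conflict is separated.

3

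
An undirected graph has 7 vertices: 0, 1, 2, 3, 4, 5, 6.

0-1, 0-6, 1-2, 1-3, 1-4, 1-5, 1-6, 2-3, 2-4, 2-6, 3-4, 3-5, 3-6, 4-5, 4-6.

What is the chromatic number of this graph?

1, 2, 3, 4, 6 form a clique, so at least 5 colors are needed.
One proper 5-coloring: 0=blue, 1=red, 2=purple, 3=blue, 4=yellow, 5=green, 6=green. Each edge has distinct colors on its endpoints.

5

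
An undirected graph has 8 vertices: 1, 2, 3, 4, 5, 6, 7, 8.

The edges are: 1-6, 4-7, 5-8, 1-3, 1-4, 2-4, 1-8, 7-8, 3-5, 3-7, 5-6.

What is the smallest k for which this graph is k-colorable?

2

5 and 8 are adjacent, so at least 2 colors are needed.
2 colors suffice: color red → {1, 2, 5, 7}; color blue → {3, 4, 6, 8}. Every edge joins two different colors.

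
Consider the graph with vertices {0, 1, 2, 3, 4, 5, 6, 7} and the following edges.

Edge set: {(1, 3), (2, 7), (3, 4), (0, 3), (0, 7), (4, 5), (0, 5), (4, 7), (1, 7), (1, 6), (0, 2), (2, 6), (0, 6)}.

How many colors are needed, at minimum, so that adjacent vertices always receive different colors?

0, 2, 7 form a triangle, so at least 3 colors are needed.
A valid assignment using 3 colors: 0=red, 1=red, 2=green, 3=blue, 4=red, 5=blue, 6=blue, 7=blue. Every edge joins two different colors.

3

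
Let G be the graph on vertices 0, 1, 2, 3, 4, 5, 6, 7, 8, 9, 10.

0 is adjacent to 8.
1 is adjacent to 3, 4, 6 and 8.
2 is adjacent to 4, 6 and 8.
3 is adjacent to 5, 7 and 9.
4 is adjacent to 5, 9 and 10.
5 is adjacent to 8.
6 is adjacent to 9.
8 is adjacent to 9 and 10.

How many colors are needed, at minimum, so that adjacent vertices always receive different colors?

3 and 9 are adjacent, so at least 2 colors are needed.
2 colors suffice: color red → {3, 4, 6, 8}; color blue → {0, 1, 2, 5, 7, 9, 10}. Each edge has distinct colors on its endpoints.

2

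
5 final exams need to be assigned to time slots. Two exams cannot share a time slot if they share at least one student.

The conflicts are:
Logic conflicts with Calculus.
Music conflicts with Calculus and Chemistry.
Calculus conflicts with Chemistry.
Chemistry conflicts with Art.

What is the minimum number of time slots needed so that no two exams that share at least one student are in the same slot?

3

Music, Calculus, Chemistry all conflict with each other, so at least 3 time slots are needed.
3 time slots suffice: time slot 1 → {Logic, Chemistry}; time slot 2 → {Calculus, Art}; time slot 3 → {Music}. Each listed conflict is separated.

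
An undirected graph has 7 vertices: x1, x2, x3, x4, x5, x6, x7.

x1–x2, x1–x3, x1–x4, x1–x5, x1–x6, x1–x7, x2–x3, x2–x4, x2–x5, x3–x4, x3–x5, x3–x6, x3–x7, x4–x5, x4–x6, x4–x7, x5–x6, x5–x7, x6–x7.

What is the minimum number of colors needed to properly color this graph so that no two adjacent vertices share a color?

6

x1, x3, x4, x5, x6, x7 are pairwise adjacent (a clique of size 6), so at least 6 colors are needed.
6 colors suffice: color 1 → {x1}; color 2 → {x4}; color 3 → {x5}; color 4 → {x3}; color 5 → {x2, x6}; color 6 → {x7}. Each edge has distinct colors on its endpoints.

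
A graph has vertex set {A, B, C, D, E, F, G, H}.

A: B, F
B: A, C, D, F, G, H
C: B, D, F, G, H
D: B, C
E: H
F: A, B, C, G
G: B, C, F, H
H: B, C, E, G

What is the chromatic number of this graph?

B, C, F, G form a clique, so at least 4 colors are needed.
4 colors suffice: color red → {B, E}; color blue → {A, C}; color green → {D, F, H}; color yellow → {G}. No two adjacent vertices share a color.

4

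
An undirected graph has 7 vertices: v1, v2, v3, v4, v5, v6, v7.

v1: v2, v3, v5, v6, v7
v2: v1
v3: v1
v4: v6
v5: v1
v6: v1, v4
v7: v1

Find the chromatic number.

v1 and v5 are adjacent, so at least 2 colors are needed.
2 colors suffice: color 1 → {v1, v4}; color 2 → {v2, v3, v5, v6, v7}. Every edge joins two different colors.

2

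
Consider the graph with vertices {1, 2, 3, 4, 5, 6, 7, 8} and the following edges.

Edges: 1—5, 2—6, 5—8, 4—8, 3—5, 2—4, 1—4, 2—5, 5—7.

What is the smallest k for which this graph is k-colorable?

1 and 5 are adjacent, so at least 2 colors are needed.
A valid assignment using 2 colors: 1=b, 2=b, 3=b, 4=a, 5=a, 6=a, 7=b, 8=b. Each edge has distinct colors on its endpoints.

2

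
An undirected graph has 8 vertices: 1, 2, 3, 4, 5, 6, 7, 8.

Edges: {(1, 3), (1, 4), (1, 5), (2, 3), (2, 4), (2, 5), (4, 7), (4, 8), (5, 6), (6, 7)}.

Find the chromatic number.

3

The cycle 6-5-2-4-7-6 has odd length 5, so it cannot be 2-colored; at least 3 colors are needed.
3 colors suffice: color red → {3, 4, 5}; color blue → {1, 2, 6, 8}; color green → {7}. No two adjacent vertices share a color.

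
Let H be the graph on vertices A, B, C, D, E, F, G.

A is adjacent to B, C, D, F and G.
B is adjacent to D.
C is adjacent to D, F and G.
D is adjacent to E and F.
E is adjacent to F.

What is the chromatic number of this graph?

4

A, C, D, F are mutually adjacent (a clique of size 4), so at least 4 colors are needed.
4 colors suffice: color red → {A, E}; color blue → {D, G}; color green → {B, C}; color yellow → {F}. Every edge joins two different colors.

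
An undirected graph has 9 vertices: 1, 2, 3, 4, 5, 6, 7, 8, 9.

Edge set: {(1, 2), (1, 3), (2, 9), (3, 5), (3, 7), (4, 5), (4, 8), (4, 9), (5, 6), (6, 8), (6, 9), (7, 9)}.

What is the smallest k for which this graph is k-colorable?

3

The cycle 6-5-3-7-9-6 has odd length 5, so it cannot be 2-colored; at least 3 colors are needed.
One proper 3-coloring: 1=c, 2=b, 3=a, 4=c, 5=b, 6=c, 7=b, 8=a, 9=a. Every edge joins two different colors.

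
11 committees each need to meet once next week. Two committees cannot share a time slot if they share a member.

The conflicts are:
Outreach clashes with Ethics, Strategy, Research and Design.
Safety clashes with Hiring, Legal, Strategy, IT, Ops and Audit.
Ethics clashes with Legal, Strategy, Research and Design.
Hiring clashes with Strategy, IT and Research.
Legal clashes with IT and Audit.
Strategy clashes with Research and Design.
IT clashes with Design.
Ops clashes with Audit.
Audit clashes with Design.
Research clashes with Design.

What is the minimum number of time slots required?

5

Outreach, Ethics, Strategy, Research, Design pairwise conflict, so at least 5 time slots are needed.
Using 5 time slots: Outreach=5, Safety=2, Ethics=3, Hiring=3, Legal=4, Strategy=1, IT=1, Ops=3, Audit=1, Research=4, Design=2. Every pair that conflicts lands in different time slots.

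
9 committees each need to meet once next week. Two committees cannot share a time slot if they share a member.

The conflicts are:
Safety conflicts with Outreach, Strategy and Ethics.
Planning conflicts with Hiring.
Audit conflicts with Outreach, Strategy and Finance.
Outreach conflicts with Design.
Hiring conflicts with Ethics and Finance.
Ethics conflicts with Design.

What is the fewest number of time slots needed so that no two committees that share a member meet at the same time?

2

Hiring and Finance conflict, so at least 2 time slots are needed.
Using 2 time slots: Safety=1, Planning=2, Audit=1, Outreach=2, Strategy=2, Hiring=1, Ethics=2, Design=1, Finance=2. Every pair that conflicts lands in different time slots.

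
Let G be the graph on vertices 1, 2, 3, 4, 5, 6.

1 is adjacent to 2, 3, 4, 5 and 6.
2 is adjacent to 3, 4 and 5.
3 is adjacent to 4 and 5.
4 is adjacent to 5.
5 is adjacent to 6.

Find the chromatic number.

5

1, 2, 3, 4, 5 form a clique, so at least 5 colors are needed.
One proper 5-coloring: 1=b, 2=e, 3=c, 4=d, 5=a, 6=c. Every edge joins two different colors.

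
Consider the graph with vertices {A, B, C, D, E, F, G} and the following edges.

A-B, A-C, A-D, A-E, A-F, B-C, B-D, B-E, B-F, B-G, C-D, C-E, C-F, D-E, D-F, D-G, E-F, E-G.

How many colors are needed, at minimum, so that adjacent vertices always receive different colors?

6

A, B, C, D, E, F form a clique, so at least 6 colors are needed.
6 colors suffice: color 1 → {D}; color 2 → {B}; color 3 → {E}; color 4 → {F, G}; color 5 → {A}; color 6 → {C}. Each edge has distinct colors on its endpoints.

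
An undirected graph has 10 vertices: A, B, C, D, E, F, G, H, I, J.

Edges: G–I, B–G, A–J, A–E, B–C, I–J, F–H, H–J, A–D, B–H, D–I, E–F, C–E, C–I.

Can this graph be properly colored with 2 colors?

No

The cycle G-B-H-J-I-G has odd length 5, so it cannot be 2-colored; at least 3 colors are needed.
So 2 colors are not enough.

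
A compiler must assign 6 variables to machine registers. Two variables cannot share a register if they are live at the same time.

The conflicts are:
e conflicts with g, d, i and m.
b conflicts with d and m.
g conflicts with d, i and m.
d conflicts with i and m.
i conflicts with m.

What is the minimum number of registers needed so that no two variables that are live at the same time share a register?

e, g, d, i, m all conflict with each other, so at least 5 registers are needed.
5 registers suffice: register 1 → {d}; register 2 → {m}; register 3 → {b, i}; register 4 → {g}; register 5 → {e}. Each listed conflict is separated.

5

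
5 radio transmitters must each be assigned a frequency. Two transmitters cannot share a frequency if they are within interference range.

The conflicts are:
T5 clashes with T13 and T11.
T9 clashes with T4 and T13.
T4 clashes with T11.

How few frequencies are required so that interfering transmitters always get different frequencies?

The cycle T11-T4-T9-T13-T5-T11 has odd length 5, so it cannot be 2-colored; at least 3 frequencies are needed.
Using 3 frequencies: T5=3, T9=1, T4=2, T13=2, T11=1. Every pair that conflicts lands in different frequencies.

3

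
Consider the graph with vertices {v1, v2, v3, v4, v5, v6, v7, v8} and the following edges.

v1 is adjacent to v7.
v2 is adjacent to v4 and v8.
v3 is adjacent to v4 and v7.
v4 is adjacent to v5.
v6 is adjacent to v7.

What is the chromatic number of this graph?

2

v3 and v4 are adjacent, so at least 2 colors are needed.
One proper 2-coloring: v1=2, v2=2, v3=2, v4=1, v5=2, v6=2, v7=1, v8=1. No two adjacent vertices share a color.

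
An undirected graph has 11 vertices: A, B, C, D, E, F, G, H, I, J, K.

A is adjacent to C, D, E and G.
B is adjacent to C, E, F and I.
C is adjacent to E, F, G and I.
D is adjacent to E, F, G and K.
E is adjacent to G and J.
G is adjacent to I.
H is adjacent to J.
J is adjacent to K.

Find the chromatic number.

4

A, D, E, G are mutually adjacent (a clique of size 4), so at least 4 colors are needed.
4 colors suffice: A=4, B=3, C=2, D=2, E=1, F=1, G=3, H=1, I=1, J=2, K=1. Every edge joins two different colors.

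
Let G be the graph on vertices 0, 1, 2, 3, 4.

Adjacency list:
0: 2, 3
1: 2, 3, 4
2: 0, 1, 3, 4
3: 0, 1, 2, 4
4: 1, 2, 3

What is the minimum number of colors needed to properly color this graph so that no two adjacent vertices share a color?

1, 2, 3, 4 are pairwise adjacent (a clique of size 4), so at least 4 colors are needed.
A valid assignment using 4 colors: 0=c, 1=c, 2=b, 3=a, 4=d. Every edge joins two different colors.

4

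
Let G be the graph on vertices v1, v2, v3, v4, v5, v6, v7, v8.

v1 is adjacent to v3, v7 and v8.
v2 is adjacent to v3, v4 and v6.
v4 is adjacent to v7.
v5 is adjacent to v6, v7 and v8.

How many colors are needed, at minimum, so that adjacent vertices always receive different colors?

The cycle v3-v1-v7-v4-v2-v3 has odd length 5, so it cannot be 2-colored; at least 3 colors are needed.
3 colors suffice: color 1 → {v2, v7, v8}; color 2 → {v1, v4, v5}; color 3 → {v3, v6}. No two adjacent vertices share a color.

3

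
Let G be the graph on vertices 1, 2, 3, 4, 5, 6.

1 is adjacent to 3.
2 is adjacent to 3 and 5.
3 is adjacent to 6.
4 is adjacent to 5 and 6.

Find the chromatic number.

The cycle 6-3-2-5-4-6 has odd length 5, so it cannot be 2-colored; at least 3 colors are needed.
3 colors suffice: color a → {3, 4}; color b → {1, 2, 6}; color c → {5}. No two adjacent vertices share a color.

3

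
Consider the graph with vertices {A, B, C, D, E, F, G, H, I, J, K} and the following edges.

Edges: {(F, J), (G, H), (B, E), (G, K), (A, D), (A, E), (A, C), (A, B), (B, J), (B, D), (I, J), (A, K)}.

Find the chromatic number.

A, B, D form a triangle, so at least 3 colors are needed.
A valid assignment using 3 colors: A=red, B=blue, C=blue, D=green, E=green, F=blue, G=red, H=blue, I=blue, J=red, K=blue. Every edge joins two different colors.

3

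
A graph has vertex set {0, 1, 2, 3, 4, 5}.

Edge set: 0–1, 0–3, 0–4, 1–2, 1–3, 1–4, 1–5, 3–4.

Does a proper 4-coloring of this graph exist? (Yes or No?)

The chromatic number is 4. 0, 1, 3, 4 are pairwise adjacent (a clique of size 4), so at least 4 colors are needed.
One proper 4-coloring: 0=yellow, 1=red, 2=blue, 3=green, 4=blue, 5=blue.
That is already a proper 4-coloring.

Yes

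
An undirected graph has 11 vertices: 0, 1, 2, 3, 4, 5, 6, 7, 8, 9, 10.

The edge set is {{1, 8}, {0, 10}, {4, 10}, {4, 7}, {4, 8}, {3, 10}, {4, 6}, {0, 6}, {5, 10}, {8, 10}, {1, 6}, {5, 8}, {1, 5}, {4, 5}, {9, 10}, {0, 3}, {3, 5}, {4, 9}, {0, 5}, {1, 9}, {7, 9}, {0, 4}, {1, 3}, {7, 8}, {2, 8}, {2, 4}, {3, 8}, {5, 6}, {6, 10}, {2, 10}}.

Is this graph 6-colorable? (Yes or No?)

The chromatic number is 5. 0, 4, 5, 6, 10 are pairwise adjacent (a clique of size 5), so at least 5 colors are needed.
5 colors suffice: color a → {3, 4}; color b → {1, 7, 10}; color c → {0, 8, 9}; color d → {2, 5}; color e → {6}.
Since 6 ≥ 5, a proper 6-coloring certainly exists.

Yes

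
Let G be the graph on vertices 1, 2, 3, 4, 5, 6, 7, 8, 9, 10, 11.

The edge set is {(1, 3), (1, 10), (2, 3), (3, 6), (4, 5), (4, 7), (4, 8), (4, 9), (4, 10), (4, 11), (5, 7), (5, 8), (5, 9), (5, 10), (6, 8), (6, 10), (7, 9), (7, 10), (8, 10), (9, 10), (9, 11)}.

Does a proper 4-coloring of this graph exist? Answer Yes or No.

No

4, 5, 7, 9, 10 are pairwise adjacent (a clique of size 5), so at least 5 colors are needed.
So 4 colors are not enough.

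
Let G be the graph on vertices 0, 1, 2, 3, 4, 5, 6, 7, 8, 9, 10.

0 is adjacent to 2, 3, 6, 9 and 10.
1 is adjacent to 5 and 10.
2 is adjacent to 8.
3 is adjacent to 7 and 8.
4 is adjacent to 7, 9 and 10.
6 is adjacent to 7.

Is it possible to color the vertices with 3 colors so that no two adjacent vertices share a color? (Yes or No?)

Yes

The chromatic number is 3. The cycle 6-0-10-4-7-6 has odd length 5, so it cannot be 2-colored; at least 3 colors are needed.
3 colors suffice: 0=a, 1=a, 2=b, 3=c, 4=a, 5=b, 6=c, 7=b, 8=a, 9=b, 10=b.
That is already a proper 3-coloring.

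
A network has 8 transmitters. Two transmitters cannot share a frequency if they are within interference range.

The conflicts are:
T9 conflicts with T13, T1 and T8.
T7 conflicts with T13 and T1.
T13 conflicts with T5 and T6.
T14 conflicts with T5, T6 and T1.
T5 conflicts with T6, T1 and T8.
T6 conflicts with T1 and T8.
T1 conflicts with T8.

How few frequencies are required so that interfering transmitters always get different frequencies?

4

T14, T5, T6, T1 pairwise conflict, so at least 4 frequencies are needed.
4 frequencies suffice: T9=2, T7=2, T13=1, T14=4, T5=3, T6=2, T1=1, T8=4. Every pair that conflicts lands in different frequencies.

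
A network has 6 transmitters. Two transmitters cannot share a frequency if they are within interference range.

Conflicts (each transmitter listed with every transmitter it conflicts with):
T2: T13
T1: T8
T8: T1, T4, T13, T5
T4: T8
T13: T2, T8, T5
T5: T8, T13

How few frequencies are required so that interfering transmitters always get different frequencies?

T8, T13, T5 pairwise conflict, so at least 3 frequencies are needed.
3 frequencies suffice: T2=1, T1=2, T8=1, T4=2, T13=2, T5=3. Every pair that conflicts lands in different frequencies.

3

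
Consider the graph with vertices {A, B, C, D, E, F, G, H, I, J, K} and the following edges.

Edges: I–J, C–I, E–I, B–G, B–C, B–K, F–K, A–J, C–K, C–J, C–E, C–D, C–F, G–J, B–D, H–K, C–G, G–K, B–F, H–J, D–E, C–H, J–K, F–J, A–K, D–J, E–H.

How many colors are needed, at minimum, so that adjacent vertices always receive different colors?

4

B, C, G, K form a clique, so at least 4 colors are needed.
4 colors suffice: color red → {A, C}; color blue → {B, E, J}; color green → {D, I, K}; color yellow → {F, G, H}. Each edge has distinct colors on its endpoints.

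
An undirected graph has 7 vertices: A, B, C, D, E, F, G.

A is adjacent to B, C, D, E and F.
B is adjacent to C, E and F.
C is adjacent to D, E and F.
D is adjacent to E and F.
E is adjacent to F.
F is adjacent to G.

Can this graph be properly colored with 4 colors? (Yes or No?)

No

A, C, D, E, F are mutually adjacent (a clique of size 5), so at least 5 colors are needed.
So 4 colors are not enough.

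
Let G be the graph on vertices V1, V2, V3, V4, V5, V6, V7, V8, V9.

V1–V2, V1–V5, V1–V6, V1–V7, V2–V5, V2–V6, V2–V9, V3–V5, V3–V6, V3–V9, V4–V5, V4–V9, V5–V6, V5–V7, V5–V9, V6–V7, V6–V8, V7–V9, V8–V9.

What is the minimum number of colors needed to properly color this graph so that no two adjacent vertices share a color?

V1, V5, V6, V7 are pairwise adjacent (a clique of size 4), so at least 4 colors are needed.
4 colors suffice: color 1 → {V5, V8}; color 2 → {V6, V9}; color 3 → {V2, V3, V4, V7}; color 4 → {V1}. No two adjacent vertices share a color.

4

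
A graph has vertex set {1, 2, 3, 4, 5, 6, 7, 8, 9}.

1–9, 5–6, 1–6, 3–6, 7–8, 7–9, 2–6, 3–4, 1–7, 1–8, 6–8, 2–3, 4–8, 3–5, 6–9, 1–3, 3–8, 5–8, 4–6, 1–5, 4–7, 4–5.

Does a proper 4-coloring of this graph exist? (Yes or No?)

3, 4, 5, 6, 8 are mutually adjacent (a clique of size 5), so at least 5 colors are needed.
So 4 colors are not enough.

No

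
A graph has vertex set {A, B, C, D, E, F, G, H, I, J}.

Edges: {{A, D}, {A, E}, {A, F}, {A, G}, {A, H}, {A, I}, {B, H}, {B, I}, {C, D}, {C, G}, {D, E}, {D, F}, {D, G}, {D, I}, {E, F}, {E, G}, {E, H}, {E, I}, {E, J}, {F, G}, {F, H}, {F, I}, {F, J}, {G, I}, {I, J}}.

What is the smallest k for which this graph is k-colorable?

A, D, E, F, G, I are pairwise adjacent (a clique of size 6), so at least 6 colors are needed.
6 colors suffice: color 1 → {B, C, E}; color 2 → {F}; color 3 → {H, I}; color 4 → {D, J}; color 5 → {A}; color 6 → {G}. Every edge joins two different colors.

6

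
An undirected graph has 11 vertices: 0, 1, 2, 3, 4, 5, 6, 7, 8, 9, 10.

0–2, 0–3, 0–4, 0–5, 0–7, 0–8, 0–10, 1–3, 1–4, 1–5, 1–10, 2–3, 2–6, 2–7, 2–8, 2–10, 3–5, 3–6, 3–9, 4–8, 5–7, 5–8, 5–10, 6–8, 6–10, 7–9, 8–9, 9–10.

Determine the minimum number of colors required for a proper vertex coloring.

0, 4, 8 are mutually adjacent, so at least 3 colors are needed.
3 colors suffice: color a → {0, 1, 6, 9}; color b → {3, 7, 8, 10}; color c → {2, 4, 5}. Every edge joins two different colors.

3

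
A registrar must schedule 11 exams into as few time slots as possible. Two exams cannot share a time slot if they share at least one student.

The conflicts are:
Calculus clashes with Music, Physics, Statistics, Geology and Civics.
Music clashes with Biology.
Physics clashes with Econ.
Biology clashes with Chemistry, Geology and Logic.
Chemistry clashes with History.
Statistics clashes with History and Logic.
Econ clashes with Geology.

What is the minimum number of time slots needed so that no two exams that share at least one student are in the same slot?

3

The cycle Biology-Music-Calculus-Statistics-Logic-Biology has odd length 5, so it cannot be 2-colored; at least 3 time slots are needed.
Using 3 time slots: Calculus=1, Music=2, Physics=2, Biology=1, Chemistry=2, Statistics=2, History=1, Econ=1, Geology=2, Logic=3, Civics=2. Each listed conflict is separated.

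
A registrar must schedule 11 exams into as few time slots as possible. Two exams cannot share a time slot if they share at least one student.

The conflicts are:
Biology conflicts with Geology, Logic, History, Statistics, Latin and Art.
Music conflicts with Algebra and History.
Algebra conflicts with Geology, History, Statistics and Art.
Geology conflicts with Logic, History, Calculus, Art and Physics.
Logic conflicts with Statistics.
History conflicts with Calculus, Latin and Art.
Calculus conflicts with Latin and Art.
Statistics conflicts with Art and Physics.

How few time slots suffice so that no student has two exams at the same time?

Algebra, Geology, History, Art are mutually in conflict, so at least 4 time slots are needed.
4 time slots suffice: time slot 1 → {Music, Geology, Statistics, Latin}; time slot 2 → {Logic, History, Physics}; time slot 3 → {Biology, Algebra, Calculus}; time slot 4 → {Art}. Every pair that conflicts lands in different time slots.

4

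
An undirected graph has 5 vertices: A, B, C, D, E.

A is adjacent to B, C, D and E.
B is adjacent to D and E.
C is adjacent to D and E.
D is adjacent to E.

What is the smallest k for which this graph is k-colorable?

A, C, D, E are pairwise adjacent (a clique of size 4), so at least 4 colors are needed.
A valid assignment using 4 colors: A=green, B=yellow, C=yellow, D=blue, E=red. No two adjacent vertices share a color.

4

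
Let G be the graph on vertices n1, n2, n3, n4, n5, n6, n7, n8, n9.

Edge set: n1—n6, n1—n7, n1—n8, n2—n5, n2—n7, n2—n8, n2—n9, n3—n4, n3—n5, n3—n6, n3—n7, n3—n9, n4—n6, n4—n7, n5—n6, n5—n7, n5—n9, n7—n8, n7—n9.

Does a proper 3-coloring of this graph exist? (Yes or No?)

n2, n5, n7, n9 form a clique, so at least 4 colors are needed.
So 3 colors are not enough.

No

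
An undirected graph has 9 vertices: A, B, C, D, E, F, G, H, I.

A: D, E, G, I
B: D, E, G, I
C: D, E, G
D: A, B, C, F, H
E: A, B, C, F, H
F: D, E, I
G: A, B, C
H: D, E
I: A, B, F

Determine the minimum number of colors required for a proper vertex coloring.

C and E are adjacent, so at least 2 colors are needed.
One proper 2-coloring: A=blue, B=blue, C=blue, D=red, E=red, F=blue, G=red, H=blue, I=red. Each edge has distinct colors on its endpoints.

2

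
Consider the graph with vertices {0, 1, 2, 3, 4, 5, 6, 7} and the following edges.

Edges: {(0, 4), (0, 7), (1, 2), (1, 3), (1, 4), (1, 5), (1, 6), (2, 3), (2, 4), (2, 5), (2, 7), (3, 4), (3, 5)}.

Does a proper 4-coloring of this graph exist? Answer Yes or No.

Yes

The chromatic number is 4. 1, 2, 3, 5 form a clique, so at least 4 colors are needed.
A valid assignment using 4 colors: 0=red, 1=blue, 2=red, 3=green, 4=yellow, 5=yellow, 6=red, 7=blue.
That is already a proper 4-coloring.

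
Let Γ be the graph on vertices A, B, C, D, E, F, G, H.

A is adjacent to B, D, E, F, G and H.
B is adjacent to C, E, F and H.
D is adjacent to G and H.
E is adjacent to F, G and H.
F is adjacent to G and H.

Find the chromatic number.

A, B, E, F, H are mutually adjacent (a clique of size 5), so at least 5 colors are needed.
5 colors suffice: color red → {A, C}; color blue → {D, E}; color green → {F}; color yellow → {B, G}; color purple → {H}. Each edge has distinct colors on its endpoints.

5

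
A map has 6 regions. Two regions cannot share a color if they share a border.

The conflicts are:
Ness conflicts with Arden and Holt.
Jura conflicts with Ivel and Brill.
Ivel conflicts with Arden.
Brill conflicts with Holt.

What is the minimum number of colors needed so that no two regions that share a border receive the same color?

Ness and Holt conflict, so at least 2 colors are needed.
2 colors suffice: color 1 → {Jura, Arden, Holt}; color 2 → {Ness, Ivel, Brill}. No two conflicting regions share a color.

2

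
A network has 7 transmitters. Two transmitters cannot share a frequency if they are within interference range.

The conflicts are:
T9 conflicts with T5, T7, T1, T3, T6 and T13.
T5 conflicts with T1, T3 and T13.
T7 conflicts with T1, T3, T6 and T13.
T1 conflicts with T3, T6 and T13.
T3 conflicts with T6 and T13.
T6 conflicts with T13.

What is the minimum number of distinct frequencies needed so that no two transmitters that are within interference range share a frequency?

T9, T7, T1, T3, T6, T13 are mutually in conflict, so at least 6 frequencies are needed.
6 frequencies suffice: frequency 1 → {T9}; frequency 2 → {T13}; frequency 3 → {T3}; frequency 4 → {T1}; frequency 5 → {T5, T6}; frequency 6 → {T7}. No two conflicting transmitters share a frequency.

6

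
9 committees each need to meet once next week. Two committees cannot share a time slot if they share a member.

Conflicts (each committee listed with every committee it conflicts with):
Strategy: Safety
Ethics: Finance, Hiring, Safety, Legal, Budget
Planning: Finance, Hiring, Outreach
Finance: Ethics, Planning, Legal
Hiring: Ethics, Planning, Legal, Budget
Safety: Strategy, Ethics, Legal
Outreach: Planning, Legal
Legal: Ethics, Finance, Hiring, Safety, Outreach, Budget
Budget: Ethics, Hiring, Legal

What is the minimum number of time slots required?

4

Ethics, Hiring, Legal, Budget all conflict with each other, so at least 4 time slots are needed.
4 time slots suffice: time slot 1 → {Strategy, Planning, Legal}; time slot 2 → {Ethics, Outreach}; time slot 3 → {Finance, Hiring, Safety}; time slot 4 → {Budget}. Every pair that conflicts lands in different time slots.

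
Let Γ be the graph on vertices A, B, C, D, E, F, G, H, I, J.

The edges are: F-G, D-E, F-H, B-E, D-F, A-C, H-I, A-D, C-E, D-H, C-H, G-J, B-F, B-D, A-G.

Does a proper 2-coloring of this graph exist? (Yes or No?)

B, D, F are pairwise adjacent, so at least 3 colors are needed.
So 2 colors are not enough.

No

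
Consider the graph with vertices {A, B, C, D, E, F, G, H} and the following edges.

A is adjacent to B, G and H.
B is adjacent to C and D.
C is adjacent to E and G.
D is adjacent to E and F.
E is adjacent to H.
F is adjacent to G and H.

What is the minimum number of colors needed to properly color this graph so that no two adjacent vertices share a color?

3

The cycle E-C-G-F-D-E has odd length 5, so it cannot be 2-colored; at least 3 colors are needed.
3 colors suffice: color 1 → {D, G, H}; color 2 → {B, E, F}; color 3 → {A, C}. Every edge joins two different colors.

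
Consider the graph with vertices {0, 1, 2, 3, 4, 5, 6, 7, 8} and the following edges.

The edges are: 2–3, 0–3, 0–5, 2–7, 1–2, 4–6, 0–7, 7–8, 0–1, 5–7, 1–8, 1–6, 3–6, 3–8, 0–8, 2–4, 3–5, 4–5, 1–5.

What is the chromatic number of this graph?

3

0, 5, 7 are mutually adjacent, so at least 3 colors are needed.
3 colors suffice: color a → {0, 2, 6}; color b → {5, 8}; color c → {1, 3, 4, 7}. Every edge joins two different colors.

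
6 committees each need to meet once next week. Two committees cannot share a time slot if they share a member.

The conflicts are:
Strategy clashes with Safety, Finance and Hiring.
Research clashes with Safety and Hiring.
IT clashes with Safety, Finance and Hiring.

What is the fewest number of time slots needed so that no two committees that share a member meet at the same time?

2

IT and Safety conflict, so at least 2 time slots are needed.
A valid assignment using 2 time slots: Strategy=1, Research=1, IT=1, Safety=2, Finance=2, Hiring=2. Each listed conflict is separated.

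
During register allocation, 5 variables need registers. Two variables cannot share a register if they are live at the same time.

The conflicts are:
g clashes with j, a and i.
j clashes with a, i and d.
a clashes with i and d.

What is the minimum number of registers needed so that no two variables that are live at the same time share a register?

4

g, j, a, i are mutually in conflict, so at least 4 registers are needed.
4 registers suffice: register 1 → {a}; register 2 → {j}; register 3 → {g, d}; register 4 → {i}. No two conflicting variables share a register.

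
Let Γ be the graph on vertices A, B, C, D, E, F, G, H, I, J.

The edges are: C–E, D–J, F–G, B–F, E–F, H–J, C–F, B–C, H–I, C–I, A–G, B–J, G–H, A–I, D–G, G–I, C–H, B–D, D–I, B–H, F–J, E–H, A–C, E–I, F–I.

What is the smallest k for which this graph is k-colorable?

4

C, E, H, I form a clique, so at least 4 colors are needed.
4 colors suffice: A=2, B=1, C=3, D=2, E=4, F=2, G=3, H=2, I=1, J=3. Each edge has distinct colors on its endpoints.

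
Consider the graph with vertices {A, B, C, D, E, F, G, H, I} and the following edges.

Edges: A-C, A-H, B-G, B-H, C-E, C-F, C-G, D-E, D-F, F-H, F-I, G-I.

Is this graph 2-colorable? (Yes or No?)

The cycle I-G-B-H-F-I has odd length 5, so it cannot be 2-colored; at least 3 colors are needed.
So 2 colors are not enough.

No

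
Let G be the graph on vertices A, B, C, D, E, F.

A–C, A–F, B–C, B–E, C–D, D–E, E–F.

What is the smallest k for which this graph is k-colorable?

3

The cycle F-E-B-C-A-F has odd length 5, so it cannot be 2-colored; at least 3 colors are needed.
One proper 3-coloring: A=3, B=2, C=1, D=2, E=1, F=2. Each edge has distinct colors on its endpoints.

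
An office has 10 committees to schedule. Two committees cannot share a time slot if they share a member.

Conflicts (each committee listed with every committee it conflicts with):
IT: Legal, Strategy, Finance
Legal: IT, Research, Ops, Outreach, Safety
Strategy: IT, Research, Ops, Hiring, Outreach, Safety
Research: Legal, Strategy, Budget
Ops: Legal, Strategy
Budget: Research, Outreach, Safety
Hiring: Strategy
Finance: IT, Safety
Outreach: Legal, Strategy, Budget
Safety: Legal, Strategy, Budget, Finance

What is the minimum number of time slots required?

Research and Budget conflict, so at least 2 time slots are needed.
2 time slots suffice: time slot 1 → {Legal, Strategy, Budget, Finance}; time slot 2 → {IT, Research, Ops, Hiring, Outreach, Safety}. Each listed conflict is separated.

2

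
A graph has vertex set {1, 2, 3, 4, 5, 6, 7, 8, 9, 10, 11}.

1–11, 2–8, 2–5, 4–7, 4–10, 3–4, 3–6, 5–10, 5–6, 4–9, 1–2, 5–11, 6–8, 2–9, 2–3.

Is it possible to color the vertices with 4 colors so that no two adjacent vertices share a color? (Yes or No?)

The chromatic number is 3. The cycle 6-3-4-10-5-6 has odd length 5, so it cannot be 2-colored; at least 3 colors are needed.
3 colors suffice: 1=blue, 2=red, 3=blue, 4=red, 5=blue, 6=red, 7=blue, 8=blue, 9=blue, 10=green, 11=red.
Since 4 ≥ 3, a proper 4-coloring certainly exists.

Yes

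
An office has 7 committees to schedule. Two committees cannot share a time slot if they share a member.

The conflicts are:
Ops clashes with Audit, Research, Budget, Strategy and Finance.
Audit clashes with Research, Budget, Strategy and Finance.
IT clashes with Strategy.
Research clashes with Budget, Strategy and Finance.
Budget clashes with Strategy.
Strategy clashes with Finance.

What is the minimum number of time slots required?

5

Ops, Audit, Research, Strategy, Finance are mutually in conflict, so at least 5 time slots are needed.
5 time slots suffice: time slot 1 → {Strategy}; time slot 2 → {Ops, IT}; time slot 3 → {Audit}; time slot 4 → {Research}; time slot 5 → {Budget, Finance}. Every pair that conflicts lands in different time slots.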